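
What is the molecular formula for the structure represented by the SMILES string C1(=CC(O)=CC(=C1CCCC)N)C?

C11H17NO

Heavy atoms from the SMILES: 11 C, 1 N, 1 O.
Implicit hydrogens by atom environment:
  4 × C (aromatic): no H
  3 × C: 2 H each → 6
  2 × C: 3 H each → 6
  2 × C (aromatic): 1 H each → 2
  1 × N: 2 H
  1 × O: 1 H
  Total hydrogens = 17.
Molecular formula: C11H17NO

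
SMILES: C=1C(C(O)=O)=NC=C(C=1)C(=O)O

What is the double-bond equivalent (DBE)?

6

Molecular formula from the SMILES: C7H5NO4.
DoU = (2C + 2 + N − H − X)/2 = (2·7 + 2 + 1 − 5 − 0)/2 = 12/2 = 6.
(Structurally: 1 ring(s) + 5 π bond(s) = 6.)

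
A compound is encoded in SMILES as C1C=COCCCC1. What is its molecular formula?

Heavy atoms from the SMILES: 7 C, 1 O.
Implicit hydrogens by atom environment:
  5 × C: 2 H each → 10
  2 × C: 1 H each → 2
  1 × O: no H
  Total hydrogens = 12.
Molecular formula: C7H12O

C7H12O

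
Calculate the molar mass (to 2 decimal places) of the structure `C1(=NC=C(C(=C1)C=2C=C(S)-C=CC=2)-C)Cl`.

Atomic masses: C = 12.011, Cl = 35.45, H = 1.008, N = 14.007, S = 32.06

Molecular formula: C12H10ClNS.
M = 12×12.011 + 1×35.45 + 10×1.008 + 1×14.007 + 1×32.06 = 235.73 g/mol.

235.73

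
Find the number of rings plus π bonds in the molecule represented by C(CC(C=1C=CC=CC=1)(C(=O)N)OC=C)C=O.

7

Molecular formula from the SMILES: C13H15NO3.
DoU = (2C + 2 + N − H − X)/2 = (2·13 + 2 + 1 − 15 − 0)/2 = 14/2 = 7.
(Structurally: 1 ring(s) + 6 π bond(s) = 7.)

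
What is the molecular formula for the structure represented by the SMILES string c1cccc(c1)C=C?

C8H8

Heavy atoms from the SMILES: 8 C.
Implicit hydrogens by atom environment:
  5 × C (aromatic): 1 H each → 5
  1 × C: 2 H
  1 × C: 1 H
  1 × C (aromatic): no H
  Total hydrogens = 8.
Molecular formula: C8H8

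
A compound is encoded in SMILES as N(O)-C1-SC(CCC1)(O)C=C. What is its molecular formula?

Heavy atoms from the SMILES: 7 C, 1 N, 2 O, 1 S.
Implicit hydrogens by atom environment:
  4 × C: 2 H each → 8
  2 × C: 1 H each → 2
  2 × O: 1 H each → 2
  1 × C: no H
  1 × N: 1 H
  1 × S: no H
  Total hydrogens = 13.
Molecular formula: C7H13NO2S

C7H13NO2S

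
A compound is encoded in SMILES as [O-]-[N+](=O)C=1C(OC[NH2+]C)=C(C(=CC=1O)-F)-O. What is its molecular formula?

C8H10FN2O5+

Heavy atoms from the SMILES: 8 C, 1 F, 2 N, 5 O.
Implicit hydrogens by atom environment:
  5 × C (aromatic): no H
  2 × O: 1 H each → 2
  2 × O: no H
  1 × C: 3 H
  1 × C: 2 H
  1 × C (aromatic): 1 H
  1 × F: no H
  1 × N (charge +1): 2 H
  1 × N (charge +1): no H
  1 × O (charge -1): no H
  Total hydrogens = 10.
Net charge +1.
Molecular formula: C8H10FN2O5+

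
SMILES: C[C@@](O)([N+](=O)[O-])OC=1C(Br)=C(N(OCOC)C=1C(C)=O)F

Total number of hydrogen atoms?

Hydrogens are implicit in SMILES; fill each atom to its normal valence:
  5 × O: no H
  4 × C (aromatic): no H
  3 × C: 3 H each → 9
  2 × C: no H
  1 × Br: no H
  1 × C: 2 H
  1 × F: no H
  1 × N (aromatic): no H
  1 × N (charge +1): no H
  1 × O: 1 H
  1 × O (charge -1): no H
  Total hydrogens = 12.

12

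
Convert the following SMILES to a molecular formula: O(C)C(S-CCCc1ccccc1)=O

Heavy atoms from the SMILES: 11 C, 2 O, 1 S.
Implicit hydrogens by atom environment:
  5 × C (aromatic): 1 H each → 5
  3 × C: 2 H each → 6
  2 × O: no H
  1 × C: 3 H
  1 × C: no H
  1 × C (aromatic): no H
  1 × S: no H
  Total hydrogens = 14.
Molecular formula: C11H14O2S

C11H14O2S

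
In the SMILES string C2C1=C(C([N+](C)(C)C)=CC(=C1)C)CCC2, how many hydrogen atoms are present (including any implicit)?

Hydrogens are implicit in SMILES; fill each atom to its normal valence:
  4 × C: 3 H each → 12
  4 × C: 2 H each → 8
  4 × C (aromatic): no H
  2 × C (aromatic): 1 H each → 2
  1 × N (charge +1): no H
  Total hydrogens = 22.

22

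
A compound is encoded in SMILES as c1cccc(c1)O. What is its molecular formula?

Heavy atoms from the SMILES: 6 C, 1 O.
Implicit hydrogens by atom environment:
  5 × C (aromatic): 1 H each → 5
  1 × C (aromatic): no H
  1 × O: 1 H
  Total hydrogens = 6.
Molecular formula: C6H6O

C6H6O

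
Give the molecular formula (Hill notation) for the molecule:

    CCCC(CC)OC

C7H16O

Heavy atoms from the SMILES: 7 C, 1 O.
Implicit hydrogens by atom environment:
  3 × C: 3 H each → 9
  3 × C: 2 H each → 6
  1 × C: 1 H
  1 × O: no H
  Total hydrogens = 16.
Molecular formula: C7H16O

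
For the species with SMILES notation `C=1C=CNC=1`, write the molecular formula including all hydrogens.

C4H5N

Heavy atoms from the SMILES: 4 C, 1 N.
Implicit hydrogens by atom environment:
  4 × C (aromatic): 1 H each → 4
  1 × N (aromatic): 1 H
  Total hydrogens = 5.
Molecular formula: C4H5N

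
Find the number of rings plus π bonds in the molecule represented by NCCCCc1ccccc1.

Molecular formula from the SMILES: C10H15N.
DoU = (2C + 2 + N − H − X)/2 = (2·10 + 2 + 1 − 15 − 0)/2 = 8/2 = 4.
(Structurally: 1 ring(s) + 3 π bond(s) = 4.)

4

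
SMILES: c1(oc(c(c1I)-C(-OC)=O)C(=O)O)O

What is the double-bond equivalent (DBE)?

5

Molecular formula from the SMILES: C7H5IO6.
DoU = (2C + 2 + N − H − X)/2 = (2·7 + 2 + 0 − 5 − 1)/2 = 10/2 = 5.
(Structurally: 1 ring(s) + 4 π bond(s) = 5.)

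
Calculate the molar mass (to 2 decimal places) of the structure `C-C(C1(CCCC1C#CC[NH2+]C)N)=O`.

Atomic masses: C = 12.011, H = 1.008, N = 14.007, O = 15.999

Molecular formula: C11H19N2O+.
M = 11×12.011 + 19×1.008 + 2×14.007 + 1×15.999 = 195.29 g/mol.

195.29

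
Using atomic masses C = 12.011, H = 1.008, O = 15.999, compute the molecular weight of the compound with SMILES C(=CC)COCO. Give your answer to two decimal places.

Molecular formula: C5H10O2.
M = 5×12.011 + 10×1.008 + 2×15.999 = 102.13 g/mol.

102.13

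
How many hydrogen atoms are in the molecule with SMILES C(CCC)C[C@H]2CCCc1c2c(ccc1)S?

Hydrogens are implicit in SMILES; fill each atom to its normal valence:
  7 × C: 2 H each → 14
  3 × C (aromatic): 1 H each → 3
  3 × C (aromatic): no H
  1 × C: 3 H
  1 × C: 1 H
  1 × S: 1 H
  Total hydrogens = 22.

22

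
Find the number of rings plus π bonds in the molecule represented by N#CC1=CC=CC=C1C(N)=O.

Molecular formula from the SMILES: C8H6N2O.
DoU = (2C + 2 + N − H − X)/2 = (2·8 + 2 + 2 − 6 − 0)/2 = 14/2 = 7.
(Structurally: 1 ring(s) + 6 π bond(s) = 7.)

7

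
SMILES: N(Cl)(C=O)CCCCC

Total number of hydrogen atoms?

12

Hydrogens are implicit in SMILES; fill each atom to its normal valence:
  4 × C: 2 H each → 8
  1 × C: 3 H
  1 × C: 1 H
  1 × Cl: no H
  1 × N: no H
  1 × O: no H
  Total hydrogens = 12.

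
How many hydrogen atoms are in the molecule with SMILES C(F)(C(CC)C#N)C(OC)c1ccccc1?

Hydrogens are implicit in SMILES; fill each atom to its normal valence:
  5 × C (aromatic): 1 H each → 5
  3 × C: 1 H each → 3
  2 × C: 3 H each → 6
  1 × C: 2 H
  1 × C: no H
  1 × C (aromatic): no H
  1 × F: no H
  1 × N: no H
  1 × O: no H
  Total hydrogens = 16.

16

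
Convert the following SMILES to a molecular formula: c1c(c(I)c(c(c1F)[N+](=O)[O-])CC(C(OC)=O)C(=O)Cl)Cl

Heavy atoms from the SMILES: 11 C, 2 Cl, 1 F, 1 I, 1 N, 5 O.
Implicit hydrogens by atom environment:
  5 × C (aromatic): no H
  4 × O: no H
  2 × C: no H
  2 × Cl: no H
  1 × C: 3 H
  1 × C: 2 H
  1 × C (aromatic): 1 H
  1 × C: 1 H
  1 × F: no H
  1 × I: no H
  1 × N (charge +1): no H
  1 × O (charge -1): no H
  Total hydrogens = 7.
Molecular formula: C11H7Cl2FINO5

C11H7Cl2FINO5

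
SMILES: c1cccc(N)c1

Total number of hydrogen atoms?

Hydrogens are implicit in SMILES; fill each atom to its normal valence:
  5 × C (aromatic): 1 H each → 5
  1 × C (aromatic): no H
  1 × N: 2 H
  Total hydrogens = 7.

7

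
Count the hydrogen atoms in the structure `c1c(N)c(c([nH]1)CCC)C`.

Hydrogens are implicit in SMILES; fill each atom to its normal valence:
  3 × C (aromatic): no H
  2 × C: 3 H each → 6
  2 × C: 2 H each → 4
  1 × C (aromatic): 1 H
  1 × N: 2 H
  1 × N (aromatic): 1 H
  Total hydrogens = 14.

14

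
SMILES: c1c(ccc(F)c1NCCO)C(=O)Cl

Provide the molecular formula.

C9H9ClFNO2

Heavy atoms from the SMILES: 9 C, 1 Cl, 1 F, 1 N, 2 O.
Implicit hydrogens by atom environment:
  3 × C (aromatic): 1 H each → 3
  3 × C (aromatic): no H
  2 × C: 2 H each → 4
  1 × C: no H
  1 × Cl: no H
  1 × F: no H
  1 × N: 1 H
  1 × O: 1 H
  1 × O: no H
  Total hydrogens = 9.
Molecular formula: C9H9ClFNO2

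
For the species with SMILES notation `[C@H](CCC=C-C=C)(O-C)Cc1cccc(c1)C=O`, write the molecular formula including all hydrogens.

C16H20O2

Heavy atoms from the SMILES: 16 C, 2 O.
Implicit hydrogens by atom environment:
  5 × C: 1 H each → 5
  4 × C: 2 H each → 8
  4 × C (aromatic): 1 H each → 4
  2 × C (aromatic): no H
  2 × O: no H
  1 × C: 3 H
  Total hydrogens = 20.
Molecular formula: C16H20O2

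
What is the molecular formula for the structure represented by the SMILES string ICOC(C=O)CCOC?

Heavy atoms from the SMILES: 6 C, 1 I, 3 O.
Implicit hydrogens by atom environment:
  3 × C: 2 H each → 6
  3 × O: no H
  2 × C: 1 H each → 2
  1 × C: 3 H
  1 × I: no H
  Total hydrogens = 11.
Molecular formula: C6H11IO3

C6H11IO3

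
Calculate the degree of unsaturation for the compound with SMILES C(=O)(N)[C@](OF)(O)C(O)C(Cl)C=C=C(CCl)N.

Molecular formula from the SMILES: C8H11Cl2FN2O4.
DoU = (2C + 2 + N − H − X)/2 = (2·8 + 2 + 2 − 11 − 3)/2 = 6/2 = 3.
(Structurally: 0 ring(s) + 3 π bond(s) = 3.)

3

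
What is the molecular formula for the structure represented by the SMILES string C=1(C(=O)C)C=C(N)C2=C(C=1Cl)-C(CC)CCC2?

C14H18ClNO

Heavy atoms from the SMILES: 14 C, 1 Cl, 1 N, 1 O.
Implicit hydrogens by atom environment:
  5 × C (aromatic): no H
  4 × C: 2 H each → 8
  2 × C: 3 H each → 6
  1 × C (aromatic): 1 H
  1 × C: 1 H
  1 × C: no H
  1 × Cl: no H
  1 × N: 2 H
  1 × O: no H
  Total hydrogens = 18.
Molecular formula: C14H18ClNO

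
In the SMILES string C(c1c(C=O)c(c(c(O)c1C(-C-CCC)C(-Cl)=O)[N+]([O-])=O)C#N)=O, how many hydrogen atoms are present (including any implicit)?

Hydrogens are implicit in SMILES; fill each atom to its normal valence:
  6 × C (aromatic): no H
  4 × O: no H
  3 × C: 2 H each → 6
  3 × C: 1 H each → 3
  2 × C: no H
  1 × C: 3 H
  1 × Cl: no H
  1 × N (charge +1): no H
  1 × N: no H
  1 × O: 1 H
  1 × O (charge -1): no H
  Total hydrogens = 13.

13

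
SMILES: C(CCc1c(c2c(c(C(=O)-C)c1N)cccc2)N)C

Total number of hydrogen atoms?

Hydrogens are implicit in SMILES; fill each atom to its normal valence:
  6 × C (aromatic): no H
  4 × C (aromatic): 1 H each → 4
  3 × C: 2 H each → 6
  2 × C: 3 H each → 6
  2 × N: 2 H each → 4
  1 × C: no H
  1 × O: no H
  Total hydrogens = 20.

20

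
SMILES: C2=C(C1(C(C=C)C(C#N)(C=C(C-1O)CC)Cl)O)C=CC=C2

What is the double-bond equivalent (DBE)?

9

Molecular formula from the SMILES: C17H18ClNO2.
DoU = (2C + 2 + N − H − X)/2 = (2·17 + 2 + 1 − 18 − 1)/2 = 18/2 = 9.
(Structurally: 2 ring(s) + 7 π bond(s) = 9.)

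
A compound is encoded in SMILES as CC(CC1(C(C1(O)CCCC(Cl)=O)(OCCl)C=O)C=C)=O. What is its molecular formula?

C14H18Cl2O5

Heavy atoms from the SMILES: 14 C, 2 Cl, 5 O.
Implicit hydrogens by atom environment:
  6 × C: 2 H each → 12
  5 × C: no H
  4 × O: no H
  2 × C: 1 H each → 2
  2 × Cl: no H
  1 × C: 3 H
  1 × O: 1 H
  Total hydrogens = 18.
Molecular formula: C14H18Cl2O5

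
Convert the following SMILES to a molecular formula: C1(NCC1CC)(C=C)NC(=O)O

C8H14N2O2

Heavy atoms from the SMILES: 8 C, 2 N, 2 O.
Implicit hydrogens by atom environment:
  3 × C: 2 H each → 6
  2 × C: 1 H each → 2
  2 × C: no H
  2 × N: 1 H each → 2
  1 × C: 3 H
  1 × O: 1 H
  1 × O: no H
  Total hydrogens = 14.
Molecular formula: C8H14N2O2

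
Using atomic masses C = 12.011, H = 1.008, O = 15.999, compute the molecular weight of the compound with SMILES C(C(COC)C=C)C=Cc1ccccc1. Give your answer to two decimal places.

202.30

Molecular formula: C14H18O.
M = 14×12.011 + 18×1.008 + 1×15.999 = 202.30 g/mol.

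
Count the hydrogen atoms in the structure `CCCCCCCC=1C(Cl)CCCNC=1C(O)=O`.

Hydrogens are implicit in SMILES; fill each atom to its normal valence:
  9 × C: 2 H each → 18
  3 × C: no H
  1 × C: 3 H
  1 × C: 1 H
  1 × Cl: no H
  1 × N: 1 H
  1 × O: 1 H
  1 × O: no H
  Total hydrogens = 24.

24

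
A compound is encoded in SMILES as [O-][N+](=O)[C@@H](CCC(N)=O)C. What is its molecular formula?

C5H10N2O3

Heavy atoms from the SMILES: 5 C, 2 N, 3 O.
Implicit hydrogens by atom environment:
  2 × C: 2 H each → 4
  2 × O: no H
  1 × C: 3 H
  1 × C: 1 H
  1 × C: no H
  1 × N: 2 H
  1 × N (charge +1): no H
  1 × O (charge -1): no H
  Total hydrogens = 10.
Molecular formula: C5H10N2O3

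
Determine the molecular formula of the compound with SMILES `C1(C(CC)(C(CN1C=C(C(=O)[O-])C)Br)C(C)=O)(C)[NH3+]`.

C13H21BrN2O3

Heavy atoms from the SMILES: 1 Br, 13 C, 2 N, 3 O.
Implicit hydrogens by atom environment:
  5 × C: no H
  4 × C: 3 H each → 12
  2 × C: 2 H each → 4
  2 × C: 1 H each → 2
  2 × O: no H
  1 × Br: no H
  1 × N (charge +1): 3 H
  1 × N: no H
  1 × O (charge -1): no H
  Total hydrogens = 21.
Molecular formula: C13H21BrN2O3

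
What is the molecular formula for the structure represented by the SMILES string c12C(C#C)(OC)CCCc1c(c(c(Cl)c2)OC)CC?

C16H19ClO2

Heavy atoms from the SMILES: 16 C, 1 Cl, 2 O.
Implicit hydrogens by atom environment:
  5 × C (aromatic): no H
  4 × C: 2 H each → 8
  3 × C: 3 H each → 9
  2 × C: no H
  2 × O: no H
  1 × C (aromatic): 1 H
  1 × C: 1 H
  1 × Cl: no H
  Total hydrogens = 19.
Molecular formula: C16H19ClO2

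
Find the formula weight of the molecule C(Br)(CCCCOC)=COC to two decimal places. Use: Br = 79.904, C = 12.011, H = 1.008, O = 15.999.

223.11

Molecular formula: C8H15BrO2.
M = 1×79.904 + 8×12.011 + 15×1.008 + 2×15.999 = 223.11 g/mol.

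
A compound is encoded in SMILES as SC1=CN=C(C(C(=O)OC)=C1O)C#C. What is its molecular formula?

C9H7NO3S

Heavy atoms from the SMILES: 9 C, 1 N, 3 O, 1 S.
Implicit hydrogens by atom environment:
  4 × C (aromatic): no H
  2 × C: no H
  2 × O: no H
  1 × C: 3 H
  1 × C (aromatic): 1 H
  1 × C: 1 H
  1 × N (aromatic): no H
  1 × O: 1 H
  1 × S: 1 H
  Total hydrogens = 7.
Molecular formula: C9H7NO3S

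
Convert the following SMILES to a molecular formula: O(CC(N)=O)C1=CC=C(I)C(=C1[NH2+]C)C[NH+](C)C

[C12H20IN3O2]2+

Heavy atoms from the SMILES: 12 C, 1 I, 3 N, 2 O.
Implicit hydrogens by atom environment:
  4 × C (aromatic): no H
  3 × C: 3 H each → 9
  2 × C: 2 H each → 4
  2 × C (aromatic): 1 H each → 2
  2 × O: no H
  1 × C: no H
  1 × I: no H
  1 × N (charge +1): 2 H
  1 × N: 2 H
  1 × N (charge +1): 1 H
  Total hydrogens = 20.
Net charge +2.
Molecular formula: [C12H20IN3O2]2+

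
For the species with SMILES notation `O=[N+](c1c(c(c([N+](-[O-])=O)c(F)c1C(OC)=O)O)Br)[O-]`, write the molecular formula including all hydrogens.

Heavy atoms from the SMILES: 1 Br, 8 C, 1 F, 2 N, 7 O.
Implicit hydrogens by atom environment:
  6 × C (aromatic): no H
  4 × O: no H
  2 × N (charge +1): no H
  2 × O (charge -1): no H
  1 × Br: no H
  1 × C: 3 H
  1 × C: no H
  1 × F: no H
  1 × O: 1 H
  Total hydrogens = 4.
Molecular formula: C8H4BrFN2O7

C8H4BrFN2O7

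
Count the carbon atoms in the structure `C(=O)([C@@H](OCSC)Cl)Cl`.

4

The symbol for carbon appears 4 times in the SMILES. (Cl is a single chlorine, not C + l.)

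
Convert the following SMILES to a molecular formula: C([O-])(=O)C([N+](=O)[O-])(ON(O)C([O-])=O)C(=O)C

Heavy atoms from the SMILES: 5 C, 2 N, 9 O.
Implicit hydrogens by atom environment:
  5 × O: no H
  4 × C: no H
  3 × O (charge -1): no H
  1 × C: 3 H
  1 × N: no H
  1 × N (charge +1): no H
  1 × O: 1 H
  Total hydrogens = 4.
Net charge -2.
Molecular formula: [C5H4N2O9]2-

[C5H4N2O9]2-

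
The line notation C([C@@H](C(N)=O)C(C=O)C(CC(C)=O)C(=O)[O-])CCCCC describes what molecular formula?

C15H24NO5-

Heavy atoms from the SMILES: 15 C, 1 N, 5 O.
Implicit hydrogens by atom environment:
  6 × C: 2 H each → 12
  4 × C: 1 H each → 4
  4 × O: no H
  3 × C: no H
  2 × C: 3 H each → 6
  1 × N: 2 H
  1 × O (charge -1): no H
  Total hydrogens = 24.
Net charge -1.
Molecular formula: C15H24NO5-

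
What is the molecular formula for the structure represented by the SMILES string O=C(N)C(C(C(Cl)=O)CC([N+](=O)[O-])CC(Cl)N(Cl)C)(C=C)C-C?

C13H20Cl3N3O4

Heavy atoms from the SMILES: 13 C, 3 Cl, 3 N, 4 O.
Implicit hydrogens by atom environment:
  4 × C: 2 H each → 8
  4 × C: 1 H each → 4
  3 × C: no H
  3 × Cl: no H
  3 × O: no H
  2 × C: 3 H each → 6
  1 × N: 2 H
  1 × N: no H
  1 × N (charge +1): no H
  1 × O (charge -1): no H
  Total hydrogens = 20.
Molecular formula: C13H20Cl3N3O4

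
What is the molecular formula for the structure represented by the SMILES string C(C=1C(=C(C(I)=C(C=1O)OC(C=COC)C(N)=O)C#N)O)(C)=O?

C14H13IN2O6

Heavy atoms from the SMILES: 14 C, 1 I, 2 N, 6 O.
Implicit hydrogens by atom environment:
  6 × C (aromatic): no H
  4 × O: no H
  3 × C: 1 H each → 3
  3 × C: no H
  2 × C: 3 H each → 6
  2 × O: 1 H each → 2
  1 × I: no H
  1 × N: 2 H
  1 × N: no H
  Total hydrogens = 13.
Molecular formula: C14H13IN2O6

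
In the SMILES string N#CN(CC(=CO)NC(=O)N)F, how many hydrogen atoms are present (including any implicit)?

Hydrogens are implicit in SMILES; fill each atom to its normal valence:
  3 × C: no H
  2 × N: no H
  1 × C: 2 H
  1 × C: 1 H
  1 × F: no H
  1 × N: 2 H
  1 × N: 1 H
  1 × O: 1 H
  1 × O: no H
  Total hydrogens = 7.

7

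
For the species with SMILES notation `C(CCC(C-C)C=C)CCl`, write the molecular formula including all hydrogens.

Heavy atoms from the SMILES: 9 C, 1 Cl.
Implicit hydrogens by atom environment:
  6 × C: 2 H each → 12
  2 × C: 1 H each → 2
  1 × C: 3 H
  1 × Cl: no H
  Total hydrogens = 17.
Molecular formula: C9H17Cl

C9H17Cl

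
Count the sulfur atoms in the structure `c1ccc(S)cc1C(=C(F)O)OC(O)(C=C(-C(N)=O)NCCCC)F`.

1

The symbol for sulfur appears 1 time in the SMILES.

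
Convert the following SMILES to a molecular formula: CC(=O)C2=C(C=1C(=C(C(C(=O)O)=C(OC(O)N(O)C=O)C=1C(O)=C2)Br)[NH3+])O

Heavy atoms from the SMILES: 1 Br, 15 C, 2 N, 9 O.
Implicit hydrogens by atom environment:
  9 × C (aromatic): no H
  5 × O: 1 H each → 5
  4 × O: no H
  2 × C: 1 H each → 2
  2 × C: no H
  1 × Br: no H
  1 × C: 3 H
  1 × C (aromatic): 1 H
  1 × N (charge +1): 3 H
  1 × N: no H
  Total hydrogens = 14.
Net charge +1.
Molecular formula: C15H14BrN2O9+

C15H14BrN2O9+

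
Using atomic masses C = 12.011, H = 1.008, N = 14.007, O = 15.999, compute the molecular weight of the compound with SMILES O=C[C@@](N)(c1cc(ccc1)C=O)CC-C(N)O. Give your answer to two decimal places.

Molecular formula: C12H16N2O3.
M = 12×12.011 + 16×1.008 + 2×14.007 + 3×15.999 = 236.27 g/mol.

236.27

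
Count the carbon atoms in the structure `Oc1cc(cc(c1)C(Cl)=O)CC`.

The symbol for carbon appears 9 times in the SMILES. Lowercase c denotes aromatic carbon and counts toward C.

9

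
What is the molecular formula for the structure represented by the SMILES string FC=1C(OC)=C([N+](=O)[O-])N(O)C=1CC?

Heavy atoms from the SMILES: 7 C, 1 F, 2 N, 4 O.
Implicit hydrogens by atom environment:
  4 × C (aromatic): no H
  2 × C: 3 H each → 6
  2 × O: no H
  1 × C: 2 H
  1 × F: no H
  1 × N (aromatic): no H
  1 × N (charge +1): no H
  1 × O: 1 H
  1 × O (charge -1): no H
  Total hydrogens = 9.
Molecular formula: C7H9FN2O4

C7H9FN2O4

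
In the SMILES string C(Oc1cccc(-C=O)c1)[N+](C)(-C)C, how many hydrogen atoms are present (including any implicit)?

16

Hydrogens are implicit in SMILES; fill each atom to its normal valence:
  4 × C (aromatic): 1 H each → 4
  3 × C: 3 H each → 9
  2 × C (aromatic): no H
  2 × O: no H
  1 × C: 2 H
  1 × C: 1 H
  1 × N (charge +1): no H
  Total hydrogens = 16.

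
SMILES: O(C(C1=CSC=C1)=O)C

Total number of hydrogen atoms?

6

Hydrogens are implicit in SMILES; fill each atom to its normal valence:
  3 × C (aromatic): 1 H each → 3
  2 × O: no H
  1 × C: 3 H
  1 × C (aromatic): no H
  1 × C: no H
  1 × S (aromatic): no H
  Total hydrogens = 6.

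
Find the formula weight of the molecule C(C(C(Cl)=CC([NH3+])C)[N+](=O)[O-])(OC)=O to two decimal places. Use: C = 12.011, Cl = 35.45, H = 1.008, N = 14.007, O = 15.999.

223.63

Molecular formula: C7H12ClN2O4+.
M = 7×12.011 + 1×35.45 + 12×1.008 + 2×14.007 + 4×15.999 = 223.63 g/mol.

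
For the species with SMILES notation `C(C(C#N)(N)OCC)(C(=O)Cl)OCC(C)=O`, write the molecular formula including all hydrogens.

Heavy atoms from the SMILES: 9 C, 1 Cl, 2 N, 4 O.
Implicit hydrogens by atom environment:
  4 × C: no H
  4 × O: no H
  2 × C: 3 H each → 6
  2 × C: 2 H each → 4
  1 × C: 1 H
  1 × Cl: no H
  1 × N: 2 H
  1 × N: no H
  Total hydrogens = 13.
Molecular formula: C9H13ClN2O4

C9H13ClN2O4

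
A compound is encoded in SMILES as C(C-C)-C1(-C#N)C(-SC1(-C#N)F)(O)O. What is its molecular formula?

Heavy atoms from the SMILES: 8 C, 1 F, 2 N, 2 O, 1 S.
Implicit hydrogens by atom environment:
  5 × C: no H
  2 × C: 2 H each → 4
  2 × N: no H
  2 × O: 1 H each → 2
  1 × C: 3 H
  1 × F: no H
  1 × S: no H
  Total hydrogens = 9.
Molecular formula: C8H9FN2O2S

C8H9FN2O2S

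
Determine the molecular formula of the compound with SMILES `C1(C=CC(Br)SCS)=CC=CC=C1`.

C10H11BrS2

Heavy atoms from the SMILES: 1 Br, 10 C, 2 S.
Implicit hydrogens by atom environment:
  5 × C (aromatic): 1 H each → 5
  3 × C: 1 H each → 3
  1 × Br: no H
  1 × C: 2 H
  1 × C (aromatic): no H
  1 × S: 1 H
  1 × S: no H
  Total hydrogens = 11.
Molecular formula: C10H11BrS2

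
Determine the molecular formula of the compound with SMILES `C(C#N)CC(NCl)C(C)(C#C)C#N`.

C9H10ClN3

Heavy atoms from the SMILES: 9 C, 1 Cl, 3 N.
Implicit hydrogens by atom environment:
  4 × C: no H
  2 × C: 2 H each → 4
  2 × C: 1 H each → 2
  2 × N: no H
  1 × C: 3 H
  1 × Cl: no H
  1 × N: 1 H
  Total hydrogens = 10.
Molecular formula: C9H10ClN3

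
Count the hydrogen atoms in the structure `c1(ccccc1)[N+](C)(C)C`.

Hydrogens are implicit in SMILES; fill each atom to its normal valence:
  5 × C (aromatic): 1 H each → 5
  3 × C: 3 H each → 9
  1 × C (aromatic): no H
  1 × N (charge +1): no H
  Total hydrogens = 14.

14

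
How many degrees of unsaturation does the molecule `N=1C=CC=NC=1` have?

Molecular formula from the SMILES: C4H4N2.
DoU = (2C + 2 + N − H − X)/2 = (2·4 + 2 + 2 − 4 − 0)/2 = 8/2 = 4.
(Structurally: 1 ring(s) + 3 π bond(s) = 4.)

4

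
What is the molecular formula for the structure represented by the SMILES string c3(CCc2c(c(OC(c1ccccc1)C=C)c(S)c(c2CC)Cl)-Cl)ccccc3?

C25H24Cl2OS

Heavy atoms from the SMILES: 25 C, 2 Cl, 1 O, 1 S.
Implicit hydrogens by atom environment:
  10 × C (aromatic): 1 H each → 10
  8 × C (aromatic): no H
  4 × C: 2 H each → 8
  2 × C: 1 H each → 2
  2 × Cl: no H
  1 × C: 3 H
  1 × O: no H
  1 × S: 1 H
  Total hydrogens = 24.
Molecular formula: C25H24Cl2OS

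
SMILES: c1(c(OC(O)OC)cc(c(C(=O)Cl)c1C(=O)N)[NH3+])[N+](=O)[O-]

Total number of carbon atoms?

The symbol for carbon appears 10 times in the SMILES. Lowercase c denotes aromatic carbon and counts toward C.

10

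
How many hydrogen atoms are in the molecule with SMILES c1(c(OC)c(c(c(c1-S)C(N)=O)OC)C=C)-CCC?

Hydrogens are implicit in SMILES; fill each atom to its normal valence:
  6 × C (aromatic): no H
  3 × C: 3 H each → 9
  3 × C: 2 H each → 6
  3 × O: no H
  1 × C: 1 H
  1 × C: no H
  1 × N: 2 H
  1 × S: 1 H
  Total hydrogens = 19.

19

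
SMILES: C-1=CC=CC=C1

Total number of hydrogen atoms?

6

Hydrogens are implicit in SMILES; fill each atom to its normal valence:
  6 × C (aromatic): 1 H each → 6
  Total hydrogens = 6.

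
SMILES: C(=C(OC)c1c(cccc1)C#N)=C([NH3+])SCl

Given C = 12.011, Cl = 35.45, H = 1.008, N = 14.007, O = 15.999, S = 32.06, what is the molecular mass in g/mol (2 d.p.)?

253.72

Molecular formula: C11H10ClN2OS+.
M = 11×12.011 + 1×35.45 + 10×1.008 + 2×14.007 + 1×15.999 + 1×32.06 = 253.72 g/mol.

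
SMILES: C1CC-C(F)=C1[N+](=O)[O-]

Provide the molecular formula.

C5H6FNO2

Heavy atoms from the SMILES: 5 C, 1 F, 1 N, 2 O.
Implicit hydrogens by atom environment:
  3 × C: 2 H each → 6
  2 × C: no H
  1 × F: no H
  1 × N (charge +1): no H
  1 × O: no H
  1 × O (charge -1): no H
  Total hydrogens = 6.
Molecular formula: C5H6FNO2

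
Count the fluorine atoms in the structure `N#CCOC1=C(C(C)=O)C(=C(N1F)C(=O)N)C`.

The symbol for fluorine appears 1 time in the SMILES.

1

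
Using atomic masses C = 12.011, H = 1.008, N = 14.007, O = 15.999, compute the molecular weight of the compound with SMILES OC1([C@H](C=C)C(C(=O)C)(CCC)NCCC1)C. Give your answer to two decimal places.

Molecular formula: C14H25NO2.
M = 14×12.011 + 25×1.008 + 1×14.007 + 2×15.999 = 239.36 g/mol.

239.36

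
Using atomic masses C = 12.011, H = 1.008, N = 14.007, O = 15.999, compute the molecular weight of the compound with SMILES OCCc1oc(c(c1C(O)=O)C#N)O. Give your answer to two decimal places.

Molecular formula: C8H7NO5.
M = 8×12.011 + 7×1.008 + 1×14.007 + 5×15.999 = 197.15 g/mol.

197.15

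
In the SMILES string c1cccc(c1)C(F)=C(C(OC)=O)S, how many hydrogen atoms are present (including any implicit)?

Hydrogens are implicit in SMILES; fill each atom to its normal valence:
  5 × C (aromatic): 1 H each → 5
  3 × C: no H
  2 × O: no H
  1 × C: 3 H
  1 × C (aromatic): no H
  1 × F: no H
  1 × S: 1 H
  Total hydrogens = 9.

9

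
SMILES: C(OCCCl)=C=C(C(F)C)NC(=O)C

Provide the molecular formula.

C9H13ClFNO2

Heavy atoms from the SMILES: 9 C, 1 Cl, 1 F, 1 N, 2 O.
Implicit hydrogens by atom environment:
  3 × C: no H
  2 × C: 3 H each → 6
  2 × C: 2 H each → 4
  2 × C: 1 H each → 2
  2 × O: no H
  1 × Cl: no H
  1 × F: no H
  1 × N: 1 H
  Total hydrogens = 13.
Molecular formula: C9H13ClFNO2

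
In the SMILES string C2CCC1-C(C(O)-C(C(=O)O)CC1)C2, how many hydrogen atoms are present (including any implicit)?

Hydrogens are implicit in SMILES; fill each atom to its normal valence:
  6 × C: 2 H each → 12
  4 × C: 1 H each → 4
  2 × O: 1 H each → 2
  1 × C: no H
  1 × O: no H
  Total hydrogens = 18.

18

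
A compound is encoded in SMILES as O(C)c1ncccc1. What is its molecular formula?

C6H7NO

Heavy atoms from the SMILES: 6 C, 1 N, 1 O.
Implicit hydrogens by atom environment:
  4 × C (aromatic): 1 H each → 4
  1 × C: 3 H
  1 × C (aromatic): no H
  1 × N (aromatic): no H
  1 × O: no H
  Total hydrogens = 7.
Molecular formula: C6H7NO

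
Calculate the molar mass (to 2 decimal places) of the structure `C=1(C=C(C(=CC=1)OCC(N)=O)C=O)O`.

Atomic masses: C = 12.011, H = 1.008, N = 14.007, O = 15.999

195.17

Molecular formula: C9H9NO4.
M = 9×12.011 + 9×1.008 + 1×14.007 + 4×15.999 = 195.17 g/mol.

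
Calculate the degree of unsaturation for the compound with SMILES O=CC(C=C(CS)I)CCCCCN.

2

Molecular formula from the SMILES: C10H18INOS.
DoU = (2C + 2 + N − H − X)/2 = (2·10 + 2 + 1 − 18 − 1)/2 = 4/2 = 2.
(Structurally: 0 ring(s) + 2 π bond(s) = 2.)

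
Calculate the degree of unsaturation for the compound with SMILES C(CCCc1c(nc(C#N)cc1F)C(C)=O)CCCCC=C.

Molecular formula from the SMILES: C18H23FN2O.
DoU = (2C + 2 + N − H − X)/2 = (2·18 + 2 + 2 − 23 − 1)/2 = 16/2 = 8.
(Structurally: 1 ring(s) + 7 π bond(s) = 8.)

8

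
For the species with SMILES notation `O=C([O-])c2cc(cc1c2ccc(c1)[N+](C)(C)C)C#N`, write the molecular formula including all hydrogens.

Heavy atoms from the SMILES: 15 C, 2 N, 2 O.
Implicit hydrogens by atom environment:
  5 × C (aromatic): 1 H each → 5
  5 × C (aromatic): no H
  3 × C: 3 H each → 9
  2 × C: no H
  1 × N (charge +1): no H
  1 × N: no H
  1 × O: no H
  1 × O (charge -1): no H
  Total hydrogens = 14.
Molecular formula: C15H14N2O2

C15H14N2O2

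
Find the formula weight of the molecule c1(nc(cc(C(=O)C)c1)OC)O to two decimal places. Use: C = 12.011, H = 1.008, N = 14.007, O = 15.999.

167.16

Molecular formula: C8H9NO3.
M = 8×12.011 + 9×1.008 + 1×14.007 + 3×15.999 = 167.16 g/mol.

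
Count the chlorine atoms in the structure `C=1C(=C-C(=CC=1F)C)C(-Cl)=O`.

The symbol for chlorine appears 1 time in the SMILES.

1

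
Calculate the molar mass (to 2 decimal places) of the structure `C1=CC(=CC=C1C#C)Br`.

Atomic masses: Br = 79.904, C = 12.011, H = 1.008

Molecular formula: C8H5Br.
M = 1×79.904 + 8×12.011 + 5×1.008 = 181.03 g/mol.

181.03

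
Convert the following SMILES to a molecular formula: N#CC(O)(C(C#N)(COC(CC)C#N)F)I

Heavy atoms from the SMILES: 9 C, 1 F, 1 I, 3 N, 2 O.
Implicit hydrogens by atom environment:
  5 × C: no H
  3 × N: no H
  2 × C: 2 H each → 4
  1 × C: 3 H
  1 × C: 1 H
  1 × F: no H
  1 × I: no H
  1 × O: 1 H
  1 × O: no H
  Total hydrogens = 9.
Molecular formula: C9H9FIN3O2

C9H9FIN3O2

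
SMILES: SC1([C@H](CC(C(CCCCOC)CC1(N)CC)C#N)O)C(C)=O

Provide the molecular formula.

Heavy atoms from the SMILES: 17 C, 2 N, 3 O, 1 S.
Implicit hydrogens by atom environment:
  7 × C: 2 H each → 14
  4 × C: no H
  3 × C: 3 H each → 9
  3 × C: 1 H each → 3
  2 × O: no H
  1 × N: 2 H
  1 × N: no H
  1 × O: 1 H
  1 × S: 1 H
  Total hydrogens = 30.
Molecular formula: C17H30N2O3S

C17H30N2O3S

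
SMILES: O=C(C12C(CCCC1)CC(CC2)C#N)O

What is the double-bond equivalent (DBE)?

5

Molecular formula from the SMILES: C12H17NO2.
DoU = (2C + 2 + N − H − X)/2 = (2·12 + 2 + 1 − 17 − 0)/2 = 10/2 = 5.
(Structurally: 2 ring(s) + 3 π bond(s) = 5.)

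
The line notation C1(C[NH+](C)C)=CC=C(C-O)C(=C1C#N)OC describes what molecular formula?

C12H17N2O2+

Heavy atoms from the SMILES: 12 C, 2 N, 2 O.
Implicit hydrogens by atom environment:
  4 × C (aromatic): no H
  3 × C: 3 H each → 9
  2 × C: 2 H each → 4
  2 × C (aromatic): 1 H each → 2
  1 × C: no H
  1 × N (charge +1): 1 H
  1 × N: no H
  1 × O: 1 H
  1 × O: no H
  Total hydrogens = 17.
Net charge +1.
Molecular formula: C12H17N2O2+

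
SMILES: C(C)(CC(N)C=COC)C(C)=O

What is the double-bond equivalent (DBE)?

2

Molecular formula from the SMILES: C9H17NO2.
DoU = (2C + 2 + N − H − X)/2 = (2·9 + 2 + 1 − 17 − 0)/2 = 4/2 = 2.
(Structurally: 0 ring(s) + 2 π bond(s) = 2.)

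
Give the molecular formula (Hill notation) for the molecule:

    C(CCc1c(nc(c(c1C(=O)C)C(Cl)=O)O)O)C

Heavy atoms from the SMILES: 12 C, 1 Cl, 1 N, 4 O.
Implicit hydrogens by atom environment:
  5 × C (aromatic): no H
  3 × C: 2 H each → 6
  2 × C: 3 H each → 6
  2 × C: no H
  2 × O: 1 H each → 2
  2 × O: no H
  1 × Cl: no H
  1 × N (aromatic): no H
  Total hydrogens = 14.
Molecular formula: C12H14ClNO4

C12H14ClNO4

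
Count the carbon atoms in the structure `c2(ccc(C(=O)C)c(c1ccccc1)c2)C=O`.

15

The symbol for carbon appears 15 times in the SMILES. Lowercase c denotes aromatic carbon and counts toward C.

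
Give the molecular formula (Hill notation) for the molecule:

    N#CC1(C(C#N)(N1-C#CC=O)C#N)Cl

C8HClN4O

Heavy atoms from the SMILES: 8 C, 1 Cl, 4 N, 1 O.
Implicit hydrogens by atom environment:
  7 × C: no H
  4 × N: no H
  1 × C: 1 H
  1 × Cl: no H
  1 × O: no H
  Total hydrogens = 1.
Molecular formula: C8HClN4O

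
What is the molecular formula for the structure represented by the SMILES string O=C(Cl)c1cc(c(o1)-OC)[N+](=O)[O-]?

C6H4ClNO5

Heavy atoms from the SMILES: 6 C, 1 Cl, 1 N, 5 O.
Implicit hydrogens by atom environment:
  3 × C (aromatic): no H
  3 × O: no H
  1 × C: 3 H
  1 × C (aromatic): 1 H
  1 × C: no H
  1 × Cl: no H
  1 × N (charge +1): no H
  1 × O (aromatic): no H
  1 × O (charge -1): no H
  Total hydrogens = 4.
Molecular formula: C6H4ClNO5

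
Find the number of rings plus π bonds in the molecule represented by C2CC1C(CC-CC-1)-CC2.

Molecular formula from the SMILES: C10H18.
DoU = (2C + 2 + N − H − X)/2 = (2·10 + 2 + 0 − 18 − 0)/2 = 4/2 = 2.
(Structurally: 2 ring(s) + 0 π bond(s) = 2.)

2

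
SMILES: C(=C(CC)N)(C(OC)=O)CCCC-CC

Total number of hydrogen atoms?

Hydrogens are implicit in SMILES; fill each atom to its normal valence:
  6 × C: 2 H each → 12
  3 × C: 3 H each → 9
  3 × C: no H
  2 × O: no H
  1 × N: 2 H
  Total hydrogens = 23.

23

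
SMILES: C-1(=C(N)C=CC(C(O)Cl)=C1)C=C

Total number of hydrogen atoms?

10

Hydrogens are implicit in SMILES; fill each atom to its normal valence:
  3 × C (aromatic): 1 H each → 3
  3 × C (aromatic): no H
  2 × C: 1 H each → 2
  1 × C: 2 H
  1 × Cl: no H
  1 × N: 2 H
  1 × O: 1 H
  Total hydrogens = 10.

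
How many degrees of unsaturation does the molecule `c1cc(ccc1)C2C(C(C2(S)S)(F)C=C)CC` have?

Molecular formula from the SMILES: C14H17FS2.
DoU = (2C + 2 + N − H − X)/2 = (2·14 + 2 + 0 − 17 − 1)/2 = 12/2 = 6.
(Structurally: 2 ring(s) + 4 π bond(s) = 6.)

6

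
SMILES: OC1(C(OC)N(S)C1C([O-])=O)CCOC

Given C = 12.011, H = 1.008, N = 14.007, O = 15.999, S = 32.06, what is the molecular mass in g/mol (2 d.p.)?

Molecular formula: C8H14NO5S-.
M = 8×12.011 + 14×1.008 + 1×14.007 + 5×15.999 + 1×32.06 = 236.26 g/mol.

236.26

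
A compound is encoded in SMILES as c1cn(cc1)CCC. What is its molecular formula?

C7H11N

Heavy atoms from the SMILES: 7 C, 1 N.
Implicit hydrogens by atom environment:
  4 × C (aromatic): 1 H each → 4
  2 × C: 2 H each → 4
  1 × C: 3 H
  1 × N (aromatic): no H
  Total hydrogens = 11.
Molecular formula: C7H11N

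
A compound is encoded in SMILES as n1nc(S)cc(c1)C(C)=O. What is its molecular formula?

Heavy atoms from the SMILES: 6 C, 2 N, 1 O, 1 S.
Implicit hydrogens by atom environment:
  2 × C (aromatic): 1 H each → 2
  2 × C (aromatic): no H
  2 × N (aromatic): no H
  1 × C: 3 H
  1 × C: no H
  1 × O: no H
  1 × S: 1 H
  Total hydrogens = 6.
Molecular formula: C6H6N2OS

C6H6N2OS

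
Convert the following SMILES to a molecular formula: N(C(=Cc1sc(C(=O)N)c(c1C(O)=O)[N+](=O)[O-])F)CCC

C11H12FN3O5S

Heavy atoms from the SMILES: 11 C, 1 F, 3 N, 5 O, 1 S.
Implicit hydrogens by atom environment:
  4 × C (aromatic): no H
  3 × C: no H
  3 × O: no H
  2 × C: 2 H each → 4
  1 × C: 3 H
  1 × C: 1 H
  1 × F: no H
  1 × N: 2 H
  1 × N: 1 H
  1 × N (charge +1): no H
  1 × O: 1 H
  1 × O (charge -1): no H
  1 × S (aromatic): no H
  Total hydrogens = 12.
Molecular formula: C11H12FN3O5S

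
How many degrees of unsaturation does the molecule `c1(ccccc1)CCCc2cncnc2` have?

8

Molecular formula from the SMILES: C13H14N2.
DoU = (2C + 2 + N − H − X)/2 = (2·13 + 2 + 2 − 14 − 0)/2 = 16/2 = 8.
(Structurally: 2 ring(s) + 6 π bond(s) = 8.)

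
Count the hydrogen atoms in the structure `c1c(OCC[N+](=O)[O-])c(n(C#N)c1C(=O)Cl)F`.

5

Hydrogens are implicit in SMILES; fill each atom to its normal valence:
  3 × C (aromatic): no H
  3 × O: no H
  2 × C: 2 H each → 4
  2 × C: no H
  1 × C (aromatic): 1 H
  1 × Cl: no H
  1 × F: no H
  1 × N (aromatic): no H
  1 × N: no H
  1 × N (charge +1): no H
  1 × O (charge -1): no H
  Total hydrogens = 5.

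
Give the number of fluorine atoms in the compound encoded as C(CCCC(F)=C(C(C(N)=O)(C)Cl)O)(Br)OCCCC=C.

1

The symbol for fluorine appears 1 time in the SMILES.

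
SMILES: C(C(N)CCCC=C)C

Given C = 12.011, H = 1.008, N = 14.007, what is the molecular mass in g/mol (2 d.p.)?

Molecular formula: C8H17N.
M = 8×12.011 + 17×1.008 + 1×14.007 = 127.23 g/mol.

127.23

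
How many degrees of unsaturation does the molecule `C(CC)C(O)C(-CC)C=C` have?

1

Molecular formula from the SMILES: C9H18O.
DoU = (2C + 2 + N − H − X)/2 = (2·9 + 2 + 0 − 18 − 0)/2 = 2/2 = 1.
(Structurally: 0 ring(s) + 1 π bond(s) = 1.)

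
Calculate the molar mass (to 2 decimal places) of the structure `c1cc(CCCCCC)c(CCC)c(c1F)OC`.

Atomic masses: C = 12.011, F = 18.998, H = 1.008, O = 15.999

252.37

Molecular formula: C16H25FO.
M = 16×12.011 + 1×18.998 + 25×1.008 + 1×15.999 = 252.37 g/mol.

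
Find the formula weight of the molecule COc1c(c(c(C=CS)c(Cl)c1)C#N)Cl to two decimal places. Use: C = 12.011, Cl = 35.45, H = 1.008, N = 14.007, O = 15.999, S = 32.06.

260.13

Molecular formula: C10H7Cl2NOS.
M = 10×12.011 + 2×35.45 + 7×1.008 + 1×14.007 + 1×15.999 + 1×32.06 = 260.13 g/mol.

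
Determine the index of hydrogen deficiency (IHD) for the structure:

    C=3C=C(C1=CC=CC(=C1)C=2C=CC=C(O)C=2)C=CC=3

12

Molecular formula from the SMILES: C18H14O.
DoU = (2C + 2 + N − H − X)/2 = (2·18 + 2 + 0 − 14 − 0)/2 = 24/2 = 12.
(Structurally: 3 ring(s) + 9 π bond(s) = 12.)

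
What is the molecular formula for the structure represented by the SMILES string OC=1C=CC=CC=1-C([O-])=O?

C7H5O3-

Heavy atoms from the SMILES: 7 C, 3 O.
Implicit hydrogens by atom environment:
  4 × C (aromatic): 1 H each → 4
  2 × C (aromatic): no H
  1 × C: no H
  1 × O: 1 H
  1 × O: no H
  1 × O (charge -1): no H
  Total hydrogens = 5.
Net charge -1.
Molecular formula: C7H5O3-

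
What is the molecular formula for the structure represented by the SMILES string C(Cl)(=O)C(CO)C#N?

Heavy atoms from the SMILES: 4 C, 1 Cl, 1 N, 2 O.
Implicit hydrogens by atom environment:
  2 × C: no H
  1 × C: 2 H
  1 × C: 1 H
  1 × Cl: no H
  1 × N: no H
  1 × O: 1 H
  1 × O: no H
  Total hydrogens = 4.
Molecular formula: C4H4ClNO2

C4H4ClNO2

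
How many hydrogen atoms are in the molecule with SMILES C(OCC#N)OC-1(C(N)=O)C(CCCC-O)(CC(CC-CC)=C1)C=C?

Hydrogens are implicit in SMILES; fill each atom to its normal valence:
  11 × C: 2 H each → 22
  5 × C: no H
  3 × O: no H
  2 × C: 1 H each → 2
  1 × C: 3 H
  1 × N: 2 H
  1 × N: no H
  1 × O: 1 H
  Total hydrogens = 30.

30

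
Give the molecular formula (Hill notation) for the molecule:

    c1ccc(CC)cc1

C8H10

Heavy atoms from the SMILES: 8 C.
Implicit hydrogens by atom environment:
  5 × C (aromatic): 1 H each → 5
  1 × C: 3 H
  1 × C: 2 H
  1 × C (aromatic): no H
  Total hydrogens = 10.
Molecular formula: C8H10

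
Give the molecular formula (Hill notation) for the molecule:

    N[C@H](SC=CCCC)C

Heavy atoms from the SMILES: 7 C, 1 N, 1 S.
Implicit hydrogens by atom environment:
  3 × C: 1 H each → 3
  2 × C: 3 H each → 6
  2 × C: 2 H each → 4
  1 × N: 2 H
  1 × S: no H
  Total hydrogens = 15.
Molecular formula: C7H15NS

C7H15NS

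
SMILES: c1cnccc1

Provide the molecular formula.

C5H5N

Heavy atoms from the SMILES: 5 C, 1 N.
Implicit hydrogens by atom environment:
  5 × C (aromatic): 1 H each → 5
  1 × N (aromatic): no H
  Total hydrogens = 5.
Molecular formula: C5H5N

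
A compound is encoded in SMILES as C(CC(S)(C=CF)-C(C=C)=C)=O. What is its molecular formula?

Heavy atoms from the SMILES: 9 C, 1 F, 1 O, 1 S.
Implicit hydrogens by atom environment:
  4 × C: 1 H each → 4
  3 × C: 2 H each → 6
  2 × C: no H
  1 × F: no H
  1 × O: no H
  1 × S: 1 H
  Total hydrogens = 11.
Molecular formula: C9H11FOS

C9H11FOS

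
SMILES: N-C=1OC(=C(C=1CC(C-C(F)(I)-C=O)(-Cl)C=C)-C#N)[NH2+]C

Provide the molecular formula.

C13H15ClFIN3O2+

Heavy atoms from the SMILES: 13 C, 1 Cl, 1 F, 1 I, 3 N, 2 O.
Implicit hydrogens by atom environment:
  4 × C (aromatic): no H
  3 × C: 2 H each → 6
  3 × C: no H
  2 × C: 1 H each → 2
  1 × C: 3 H
  1 × Cl: no H
  1 × F: no H
  1 × I: no H
  1 × N (charge +1): 2 H
  1 × N: 2 H
  1 × N: no H
  1 × O (aromatic): no H
  1 × O: no H
  Total hydrogens = 15.
Net charge +1.
Molecular formula: C13H15ClFIN3O2+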